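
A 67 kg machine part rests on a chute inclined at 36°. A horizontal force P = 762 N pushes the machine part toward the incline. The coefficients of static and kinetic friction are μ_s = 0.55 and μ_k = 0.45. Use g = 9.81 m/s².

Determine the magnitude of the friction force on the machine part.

Normal direction: N = m g cos θ + P sin θ = 979.6 N.
Along the incline, the net driving force (taking up-slope positive) is P cos θ − m g sin θ = 616.5 − 386.3 = 230.1 N, so equilibrium requires friction f = -230.1 N (down-slope).
Maximum static friction: μ_s N = 0.55 × 979.6 = 538.8 N.
Since 230.1 N is within the 538.8 N limit, the machine part stays put and friction is exactly 230 N.

f ≈ 230 N (down the incline)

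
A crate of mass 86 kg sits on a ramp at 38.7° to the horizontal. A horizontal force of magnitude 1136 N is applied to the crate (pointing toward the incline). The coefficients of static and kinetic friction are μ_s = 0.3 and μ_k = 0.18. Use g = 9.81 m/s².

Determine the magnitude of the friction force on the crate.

f ≈ 359 N (down the incline)

Resolve perpendicular to the incline: N = m g cos θ + P sin θ = 86×9.81×cos 38.7° + 1136×sin 38.7° = 1369 N.
Parallel to the incline: P cos θ − m g sin θ = 886.6 − 527.5 = 359.1 N; the friction needed to balance this is 359.1 N acting down the slope.
The limit of static friction is μ_s N = 410.6 N.
Since 359.1 N is within the 410.6 N limit, the crate stays put and friction is exactly 359 N.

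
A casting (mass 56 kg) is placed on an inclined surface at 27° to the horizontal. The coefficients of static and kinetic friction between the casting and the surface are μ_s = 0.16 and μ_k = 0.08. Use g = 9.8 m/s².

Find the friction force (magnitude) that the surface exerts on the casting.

f ≈ 39.1 N (up the incline)

Normal force: N = m g cos θ = 56 × 9.8 × cos 27° = 489 N.
For equilibrium along the incline, friction must balance the weight component: f = m g sin θ = 249.1 N up the slope.
The static-friction ceiling is μ_s N = 0.16 × 489 = 78.24 N.
Since |249.1| > 78.24 N, static friction cannot hold it; the casting slides down the incline and kinetic friction applies: f = μ_k N = 0.08 × 489 = 39.1 N.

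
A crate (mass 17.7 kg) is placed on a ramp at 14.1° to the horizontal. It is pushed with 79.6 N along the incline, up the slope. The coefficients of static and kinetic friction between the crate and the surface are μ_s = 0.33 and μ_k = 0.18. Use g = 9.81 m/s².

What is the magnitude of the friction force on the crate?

f ≈ 37.3 N (down the incline)

The normal reaction is N = m g cos θ = 168.4 N.
Parallel to the incline, ΣF = 0 gives f = m g sin θ − P = 42.3 − 79.6 = -37.3 N (up-slope positive).
Maximum static friction available: μ_s N = 0.33 × 168.4 = 55.57 N.
Since |-37.3| ≤ 55.57 N, the crate remains in static equilibrium and friction takes exactly the required value.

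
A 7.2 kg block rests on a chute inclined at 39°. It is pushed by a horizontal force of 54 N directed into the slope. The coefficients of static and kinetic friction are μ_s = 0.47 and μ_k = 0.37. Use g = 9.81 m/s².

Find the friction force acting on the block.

Normal direction: N = m g cos θ + P sin θ = 88.87 N.
Along the incline, the net driving force (taking up-slope positive) is P cos θ − m g sin θ = 41.97 − 44.45 = -2.484 N, so equilibrium requires friction f = 2.484 N (up-slope).
Maximum static friction: μ_s N = 0.47 × 88.87 = 41.77 N.
|f_req| = 2.484 ≤ 41.77 N → the block is in equilibrium; friction equals the required value.

f ≈ 2.48 N (up the incline)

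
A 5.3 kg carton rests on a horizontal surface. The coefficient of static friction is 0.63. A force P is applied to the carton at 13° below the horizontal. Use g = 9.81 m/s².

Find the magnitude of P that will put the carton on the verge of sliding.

P ≈ 39.3 N

N = m g + P sin α (the push presses the carton into the horizontal surface).
At impending slip, P cos α = μ_s N = μ_s (m g + P sin α).
Solving: P (cos α − μ_s sin α) = μ_s m g → P = 0.63×52/(cos 13° − 0.63 sin 13°) = 32.8/0.8327 = 39.3 N.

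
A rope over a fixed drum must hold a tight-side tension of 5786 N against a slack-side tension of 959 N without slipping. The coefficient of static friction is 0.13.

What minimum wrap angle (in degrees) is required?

β_min ≈ 792°

T₂/T₁ = e^{μβ} → β = ln(T₂/T₁)/μ.
β = ln(5786/959)/0.13 = 1.797/0.13 = 13.83 rad.
In degrees: β = 13.83 × 180/π = 792°.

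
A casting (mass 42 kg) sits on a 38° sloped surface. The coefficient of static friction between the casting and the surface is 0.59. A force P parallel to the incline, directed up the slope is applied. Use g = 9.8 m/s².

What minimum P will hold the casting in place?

P_min ≈ 62 N

The casting tends to slide down (tan θ > μ_s), so at the point of impending slip friction acts up-slope at its limit: f = μ_s N.
P is parallel to the surface, so N = m g cos θ = 324 N.
Along the incline: P + μ_s N = m g sin θ, so P = 253 − 0.59×324 = 62 N.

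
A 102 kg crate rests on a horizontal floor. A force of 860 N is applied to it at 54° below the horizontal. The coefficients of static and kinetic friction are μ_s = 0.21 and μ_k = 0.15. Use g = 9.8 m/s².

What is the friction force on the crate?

f ≈ 254 N

N = m g + P sin α = 999.6 + 860×sin 54° = 1695 N.
The horizontal driving force is P cos α = 505.5 N, so equilibrium needs friction f = 505.5 N.
μ_s N = 0.21 × 1695 = 356 N.
The required friction exceeds μ_s N, so the crate moves and f = μ_k N = 254 N.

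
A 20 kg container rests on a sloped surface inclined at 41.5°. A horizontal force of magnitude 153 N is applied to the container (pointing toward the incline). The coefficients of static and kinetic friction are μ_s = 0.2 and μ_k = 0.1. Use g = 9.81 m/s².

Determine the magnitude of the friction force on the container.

Resolve perpendicular to the incline: N = m g cos θ + P sin θ = 20×9.81×cos 41.5° + 153×sin 41.5° = 248.3 N.
Along the incline, the net driving force (taking up-slope positive) is P cos θ − m g sin θ = 114.6 − 130 = -15.42 N, so equilibrium requires friction f = 15.42 N (up-slope).
Maximum static friction: μ_s N = 0.2 × 248.3 = 49.67 N.
|f_req| = 15.42 ≤ 49.67 N → the container is in equilibrium; friction equals the required value.

f ≈ 15.4 N (up the incline)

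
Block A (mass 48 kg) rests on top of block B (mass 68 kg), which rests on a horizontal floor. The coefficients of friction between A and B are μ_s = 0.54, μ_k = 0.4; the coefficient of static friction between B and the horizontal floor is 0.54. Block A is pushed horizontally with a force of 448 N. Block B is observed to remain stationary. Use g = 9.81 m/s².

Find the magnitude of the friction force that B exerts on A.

Between the blocks, N₁ = m_A g = 470.9 N.
So the A–B interface can sustain at most μ_s N₁ = 254.3 N of static friction.
Since P = 448 N > 254.3 N, A slides on B; the A–B friction is kinetic: f₁ = μ_k N₁ = 0.4×470.9 = 188 N.
By Newton's third law B feels 188 N forward from A. With B stationary, the floor's static friction on B balances it: f₂ = 188 N (well within μ_s(m_A+m_B)g = 614.5 N).

f ≈ 188 N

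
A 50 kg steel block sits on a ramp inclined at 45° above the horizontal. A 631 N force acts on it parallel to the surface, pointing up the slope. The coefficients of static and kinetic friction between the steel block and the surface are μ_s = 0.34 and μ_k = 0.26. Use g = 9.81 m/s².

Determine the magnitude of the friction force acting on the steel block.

The normal reaction is N = m g cos θ = 346.8 N.
For equilibrium along the incline the friction force must supply f = m g sin θ − P = 346.8 − 631 = -284.2 N (positive meaning up-slope).
Maximum static friction available: μ_s N = 0.34 × 346.8 = 117.9 N.
|-284.2| exceeds 117.9 N, so the steel block slips up-slope; friction is kinetic, f = μ_k N = 0.26×346.8 = 90.2 N.

f ≈ 90.2 N (down the incline)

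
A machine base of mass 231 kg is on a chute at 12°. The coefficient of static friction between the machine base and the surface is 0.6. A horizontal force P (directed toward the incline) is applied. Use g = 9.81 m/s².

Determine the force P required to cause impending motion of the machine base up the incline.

At impending motion up the slope, friction acts down-slope at its limit: f = μ_s N.
Perpendicular to the incline: N = m g cos θ + P sin θ.
Along the incline: P cos θ = m g sin θ + μ_s N = m g sin θ + μ_s (m g cos θ + P sin θ).
Solving, P (cos θ − μ_s sin θ) = m g (sin θ + μ_s cos θ), so P = 231×9.81×(sin 12° + 0.6 cos 12°)/(cos 12° − 0.6 sin 12°) = 2270×0.7948/0.8534 = 2110 N.

P ≈ 2110 N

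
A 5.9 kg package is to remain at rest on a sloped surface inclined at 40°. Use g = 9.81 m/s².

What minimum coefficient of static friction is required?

At the slip threshold m g sin θ = μ_s m g cos θ, so μ_s,min = tan θ.
μ_s,min = tan 40° = 0.839.

μ_s,min ≈ 0.839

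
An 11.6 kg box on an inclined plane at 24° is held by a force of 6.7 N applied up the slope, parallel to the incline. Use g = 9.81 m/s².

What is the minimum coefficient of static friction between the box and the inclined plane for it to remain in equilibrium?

N = m g cos θ = 104 N.
Friction must make up the shortfall along the incline: f = m g sin θ − P = 46.29 − 6.7 = 39.59 N.
At the threshold f = μ_s N, so μ_s,min = 39.59/104 = 0.381.

μ_s,min ≈ 0.381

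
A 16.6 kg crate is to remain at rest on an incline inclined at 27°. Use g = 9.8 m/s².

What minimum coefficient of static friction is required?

At the slip threshold m g sin θ = μ_s m g cos θ, so μ_s,min = tan θ.
μ_s,min = tan 27° = 0.51.

μ_s,min ≈ 0.51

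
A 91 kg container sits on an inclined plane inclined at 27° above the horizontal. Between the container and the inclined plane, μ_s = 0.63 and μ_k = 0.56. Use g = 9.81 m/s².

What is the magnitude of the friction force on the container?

Perpendicular to the surface, N = m g cos θ = 91·9.81·cos 27° = 795.4 N.
For equilibrium along the incline, friction must balance the weight component: f = m g sin θ = 405.3 N up the slope.
Static friction can supply at most μ_s N = 501.1 N.
Since |405.3| ≤ 501.1 N, static friction is sufficient; f equals the required value, not μ_s N.

f ≈ 405 N (up the incline)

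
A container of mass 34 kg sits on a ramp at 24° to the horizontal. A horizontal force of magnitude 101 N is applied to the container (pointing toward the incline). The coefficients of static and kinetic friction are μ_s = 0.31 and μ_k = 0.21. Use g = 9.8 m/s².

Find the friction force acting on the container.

The horizontal push has a component P sin θ into the surface, so N = m g cos θ + P sin θ = 304.4 + 41.08 = 345.5 N.
Along the incline, the net driving force (taking up-slope positive) is P cos θ − m g sin θ = 92.27 − 135.5 = -43.26 N, so equilibrium requires friction f = 43.26 N (up-slope).
The limit of static friction is μ_s N = 107.1 N.
Since 43.26 N is within the 107.1 N limit, the container stays put and friction is exactly 43.3 N.

f ≈ 43.3 N (up the incline)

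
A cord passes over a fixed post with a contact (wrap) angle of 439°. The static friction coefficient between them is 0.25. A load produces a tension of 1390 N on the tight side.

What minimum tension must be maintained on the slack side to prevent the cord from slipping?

T_min ≈ 205 N

Capstan equation at impending slip: T_tight/T_slack = e^{μβ}.
β = 439° = 7.662 rad; e^{μβ} = e^{0.25×7.662} = 6.79.
T_slack = T_tight / e^{μβ} = 1390 / 6.79 = 205 N.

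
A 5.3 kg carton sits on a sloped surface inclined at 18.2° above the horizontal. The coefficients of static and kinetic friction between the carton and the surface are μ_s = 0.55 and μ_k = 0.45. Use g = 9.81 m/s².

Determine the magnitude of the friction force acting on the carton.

f ≈ 16.2 N (up the incline)

Perpendicular to the surface, N = m g cos θ = 5.3·9.81·cos 18.2° = 49.39 N.
For equilibrium along the incline, friction must balance the weight component: f = m g sin θ = 16.24 N up the slope.
Maximum static friction available: μ_s N = 0.55 × 49.39 = 27.17 N.
Since |16.24| ≤ 27.17 N, static friction is sufficient; f equals the required value, not μ_s N.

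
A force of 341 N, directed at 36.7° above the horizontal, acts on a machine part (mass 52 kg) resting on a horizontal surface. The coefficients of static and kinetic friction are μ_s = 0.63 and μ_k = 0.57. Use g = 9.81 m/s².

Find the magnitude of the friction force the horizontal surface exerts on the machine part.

N = m g − P sin α = 510.1 − 341×sin 36.7° = 306.3 N.
Horizontally, friction must balance P cos α = 273.4 N.
μ_s N = 0.63 × 306.3 = 193 N.
273.4 > 193 N → the machine part slides; f = μ_k N = 0.57×306.3 = 175 N.

f ≈ 175 N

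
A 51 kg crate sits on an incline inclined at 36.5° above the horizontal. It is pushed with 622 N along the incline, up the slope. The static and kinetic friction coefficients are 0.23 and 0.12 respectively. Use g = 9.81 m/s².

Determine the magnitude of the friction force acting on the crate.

Perpendicular to the surface, N = m g cos θ = 51·9.81·cos 36.5° = 402.2 N.
The friction needed for equilibrium is m g sin θ − P = 297.6 − 622 = -324.4 N, measured positive up-slope.
The static-friction ceiling is μ_s N = 0.23 × 402.2 = 92.5 N.
Since |-324.4| > 92.5 N, static friction cannot hold it; the crate slides up the incline and kinetic friction applies: f = μ_k N = 0.12 × 402.2 = 48.3 N.

f ≈ 48.3 N (down the incline)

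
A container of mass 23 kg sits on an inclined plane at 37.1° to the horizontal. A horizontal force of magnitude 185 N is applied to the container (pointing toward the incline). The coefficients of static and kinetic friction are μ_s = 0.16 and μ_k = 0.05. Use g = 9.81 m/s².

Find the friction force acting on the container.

The horizontal push has a component P sin θ into the surface, so N = m g cos θ + P sin θ = 180 + 111.6 = 291.6 N.
Parallel to the incline: P cos θ − m g sin θ = 147.6 − 136.1 = 11.45 N; the friction needed to balance this is 11.45 N acting down the slope.
The limit of static friction is μ_s N = 46.65 N.
|f_req| = 11.45 ≤ 46.65 N → the container is in equilibrium; friction equals the required value.

f ≈ 11.5 N (down the incline)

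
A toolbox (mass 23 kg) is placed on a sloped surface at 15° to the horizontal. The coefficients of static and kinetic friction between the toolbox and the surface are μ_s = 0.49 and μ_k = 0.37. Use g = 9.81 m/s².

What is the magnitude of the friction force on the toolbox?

f ≈ 58.4 N (up the incline)

Normal force: N = m g cos θ = 23 × 9.81 × cos 15° = 217.9 N.
Along the slope the weight component is m g sin θ = 58.4 N; friction must supply exactly this, acting up-slope.
Static friction can supply at most μ_s N = 106.8 N.
Since |58.4| ≤ 106.8 N, static friction is sufficient; f equals the required value, not μ_s N.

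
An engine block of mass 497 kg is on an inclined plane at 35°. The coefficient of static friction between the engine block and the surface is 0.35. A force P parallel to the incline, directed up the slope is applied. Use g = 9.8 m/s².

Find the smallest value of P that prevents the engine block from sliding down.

P_min ≈ 1400 N

The engine block tends to slide down (tan θ > μ_s), so at the point of impending slip friction acts up-slope at its limit: f = μ_s N.
P is parallel to the surface, so N = m g cos θ = 3990 N.
Along the incline: P + μ_s N = m g sin θ, so P = 2790 − 0.35×3990 = 1400 N.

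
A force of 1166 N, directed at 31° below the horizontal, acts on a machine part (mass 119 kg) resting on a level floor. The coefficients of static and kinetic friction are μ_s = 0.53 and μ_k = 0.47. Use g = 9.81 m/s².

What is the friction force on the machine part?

f ≈ 831 N

Vertical equilibrium gives N = m g + P sin α = 1768 N.
Horizontally, friction must balance P cos α = 999.5 N.
The static-friction limit is μ_s N = 937 N.
The required friction exceeds μ_s N, so the machine part moves and f = μ_k N = 831 N.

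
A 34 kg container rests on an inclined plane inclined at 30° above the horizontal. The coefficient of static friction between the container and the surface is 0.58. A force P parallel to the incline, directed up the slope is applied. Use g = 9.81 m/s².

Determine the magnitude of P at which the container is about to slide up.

P ≈ 334 N

At impending motion up the slope, friction acts down-slope at its limit: f = μ_s N.
P is parallel to the surface, so N = m g cos θ = 289 N.
Along the incline: P = m g sin θ + μ_s N = 167 + 0.58×289 = 334 N.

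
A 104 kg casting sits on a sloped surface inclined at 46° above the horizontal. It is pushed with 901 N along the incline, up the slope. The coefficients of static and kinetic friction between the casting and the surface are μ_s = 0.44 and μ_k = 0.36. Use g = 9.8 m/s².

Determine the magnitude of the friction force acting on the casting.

The normal reaction is N = m g cos θ = 708 N.
Parallel to the incline, ΣF = 0 gives f = m g sin θ − P = 733.2 − 901 = -167.8 N (up-slope positive).
Maximum static friction available: μ_s N = 0.44 × 708 = 311.5 N.
Since |-167.8| ≤ 311.5 N, static friction is sufficient; f equals the required value, not μ_s N.

f ≈ 168 N (down the incline)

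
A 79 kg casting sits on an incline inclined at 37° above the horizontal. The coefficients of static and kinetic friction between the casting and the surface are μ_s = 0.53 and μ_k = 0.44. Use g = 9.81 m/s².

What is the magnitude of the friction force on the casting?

Perpendicular to the surface, N = m g cos θ = 79·9.81·cos 37° = 618.9 N.
Along the slope the weight component is m g sin θ = 466.4 N; friction must supply exactly this, acting up-slope.
Static friction can supply at most μ_s N = 328 N.
Since |466.4| > 328 N, static friction cannot hold it; the casting slides down the incline and kinetic friction applies: f = μ_k N = 0.44 × 618.9 = 272 N.

f ≈ 272 N (up the incline)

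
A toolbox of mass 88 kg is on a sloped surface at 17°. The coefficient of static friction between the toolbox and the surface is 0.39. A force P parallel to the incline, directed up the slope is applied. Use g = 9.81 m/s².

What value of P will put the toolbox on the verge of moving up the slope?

P ≈ 574 N

At impending motion up the slope, friction acts down-slope at its limit: f = μ_s N.
P is parallel to the surface, so N = m g cos θ = 826 N.
Along the incline: P = m g sin θ + μ_s N = 252 + 0.39×826 = 574 N.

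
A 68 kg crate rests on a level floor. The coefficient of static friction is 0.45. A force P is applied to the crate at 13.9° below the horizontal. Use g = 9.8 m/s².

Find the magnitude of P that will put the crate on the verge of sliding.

P ≈ 348 N

N = m g + P sin α (the push presses the crate into the level floor).
At impending slip, P cos α = μ_s N = μ_s (m g + P sin α).
Solving: P (cos α − μ_s sin α) = μ_s m g → P = 0.45×666/(cos 13.9° − 0.45 sin 13.9°) = 300/0.8626 = 348 N.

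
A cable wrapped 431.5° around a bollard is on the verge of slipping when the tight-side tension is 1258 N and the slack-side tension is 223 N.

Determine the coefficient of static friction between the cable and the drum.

μ ≈ 0.23

T₂/T₁ = e^{μβ} → μ = ln(T₂/T₁)/β.
β = 431.5° = 7.531 rad.
μ = ln(1258/223)/7.531 = ln(5.641)/7.531 = 0.23.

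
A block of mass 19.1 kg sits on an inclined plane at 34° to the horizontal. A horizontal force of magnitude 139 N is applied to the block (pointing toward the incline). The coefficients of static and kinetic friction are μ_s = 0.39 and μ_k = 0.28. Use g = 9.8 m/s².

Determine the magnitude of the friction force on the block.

f ≈ 10.6 N (down the incline)

The horizontal push has a component P sin θ into the surface, so N = m g cos θ + P sin θ = 155.2 + 77.73 = 232.9 N.
Along the incline, the net driving force (taking up-slope positive) is P cos θ − m g sin θ = 115.2 − 104.7 = 10.57 N, so equilibrium requires friction f = -10.57 N (down-slope).
The limit of static friction is μ_s N = 90.83 N.
|f_req| = 10.57 ≤ 90.83 N → the block is in equilibrium; friction equals the required value.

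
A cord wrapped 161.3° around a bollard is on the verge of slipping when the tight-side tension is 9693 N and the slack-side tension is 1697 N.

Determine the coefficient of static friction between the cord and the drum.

T₂/T₁ = e^{μβ} → μ = ln(T₂/T₁)/β.
β = 161.3° = 2.815 rad.
μ = ln(9693/1697)/2.815 = ln(5.712)/2.815 = 0.619.

μ ≈ 0.619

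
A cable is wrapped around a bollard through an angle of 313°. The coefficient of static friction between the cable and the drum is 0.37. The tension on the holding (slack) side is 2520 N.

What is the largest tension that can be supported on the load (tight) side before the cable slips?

T_max ≈ 19000 N

At impending slip the capstan equation gives T₂/T₁ = e^{μβ} with β in radians.
β = 313° × π/180 = 5.463 rad.
e^{μβ} = e^{0.37×5.463} = 7.548.
T₂ = T₁ · e^{μβ} = 2520 × 7.548 = 19000 N.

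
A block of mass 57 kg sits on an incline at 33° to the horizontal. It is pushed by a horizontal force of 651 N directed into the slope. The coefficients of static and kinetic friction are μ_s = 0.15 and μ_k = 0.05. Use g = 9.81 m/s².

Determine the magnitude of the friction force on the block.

f ≈ 41.2 N (down the incline)

Resolve perpendicular to the incline: N = m g cos θ + P sin θ = 57×9.81×cos 33° + 651×sin 33° = 823.5 N.
Along the incline, the net driving force (taking up-slope positive) is P cos θ − m g sin θ = 546 − 304.5 = 241.4 N, so equilibrium requires friction f = -241.4 N (down-slope).
The limit of static friction is μ_s N = 123.5 N.
|f_req| = 241.4 > 123.5 N → the block slides up the incline; f = μ_k N = 0.05 × 823.5 = 41.2 N.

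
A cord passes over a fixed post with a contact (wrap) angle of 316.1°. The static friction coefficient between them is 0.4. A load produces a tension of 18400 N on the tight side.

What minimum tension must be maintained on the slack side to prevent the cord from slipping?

Capstan equation at impending slip: T_tight/T_slack = e^{μβ}.
β = 316.1° = 5.517 rad; e^{μβ} = e^{0.4×5.517} = 9.087.
T_slack = T_tight / e^{μβ} = 18400 / 9.087 = 2020 N.

T_min ≈ 2020 N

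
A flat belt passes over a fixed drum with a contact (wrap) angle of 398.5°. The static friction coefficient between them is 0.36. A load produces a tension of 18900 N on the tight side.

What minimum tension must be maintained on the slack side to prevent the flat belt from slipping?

T_min ≈ 1550 N

Capstan equation at impending slip: T_tight/T_slack = e^{μβ}.
β = 398.5° = 6.955 rad; e^{μβ} = e^{0.36×6.955} = 12.23.
T_slack = T_tight / e^{μβ} = 18900 / 12.23 = 1550 N.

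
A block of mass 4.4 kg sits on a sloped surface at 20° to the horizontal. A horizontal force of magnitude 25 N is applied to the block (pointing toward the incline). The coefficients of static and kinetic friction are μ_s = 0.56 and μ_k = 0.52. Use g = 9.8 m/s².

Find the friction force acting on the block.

f ≈ 8.74 N (down the incline)

Resolve perpendicular to the incline: N = m g cos θ + P sin θ = 4.4×9.8×cos 20° + 25×sin 20° = 49.07 N.
Parallel to the incline: P cos θ − m g sin θ = 23.49 − 14.75 = 8.744 N; the friction needed to balance this is 8.744 N acting down the slope.
The limit of static friction is μ_s N = 27.48 N.
Since 8.744 N is within the 27.48 N limit, the block stays put and friction is exactly 8.74 N.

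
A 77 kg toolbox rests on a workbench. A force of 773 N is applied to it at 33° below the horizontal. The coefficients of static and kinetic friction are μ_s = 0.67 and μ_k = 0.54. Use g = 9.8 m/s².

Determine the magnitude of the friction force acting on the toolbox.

N = m g + P sin α = 754.6 + 773×sin 33° = 1176 N.
Horizontally, friction must balance P cos α = 648.3 N.
The static-friction limit is μ_s N = 787.7 N.
Since 648.3 N does not exceed the limit, the toolbox stays at rest and f = 648 N.

f ≈ 648 N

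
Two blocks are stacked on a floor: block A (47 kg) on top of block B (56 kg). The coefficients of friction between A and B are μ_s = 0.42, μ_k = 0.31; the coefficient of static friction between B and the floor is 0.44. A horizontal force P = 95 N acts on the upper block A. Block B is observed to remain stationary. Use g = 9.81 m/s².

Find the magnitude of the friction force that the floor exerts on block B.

Between the blocks, N₁ = m_A g = 461.1 N.
Maximum static friction on A from B: μ_s N₁ = 0.42×461.1 = 193.6 N.
Since P = 95 N ≤ 193.6 N, A does not slip on B; friction on A equals P = 95 N.
By Newton's third law B feels 95 N forward from A. With B stationary, the floor's static friction on B balances it: f₂ = 95 N (well within μ_s(m_A+m_B)g = 444.6 N).

f ≈ 95 N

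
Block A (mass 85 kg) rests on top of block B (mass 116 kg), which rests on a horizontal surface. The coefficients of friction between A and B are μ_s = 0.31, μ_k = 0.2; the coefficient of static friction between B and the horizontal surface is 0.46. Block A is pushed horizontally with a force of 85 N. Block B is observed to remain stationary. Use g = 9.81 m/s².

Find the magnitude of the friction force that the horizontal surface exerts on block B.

f ≈ 85 N

Normal force at the A–B interface: N₁ = m_A g = 833.9 N.
So the A–B interface can sustain at most μ_s N₁ = 258.5 N of static friction.
Since P = 85 N ≤ 258.5 N, A does not slip on B; friction on A equals P = 85 N.
B experiences an equal 85 N forward from A (third law). B is in equilibrium, so the floor supplies f₂ = 85 N of static friction (limit μ_s(m_A+m_B)g = 907 N, not exceeded).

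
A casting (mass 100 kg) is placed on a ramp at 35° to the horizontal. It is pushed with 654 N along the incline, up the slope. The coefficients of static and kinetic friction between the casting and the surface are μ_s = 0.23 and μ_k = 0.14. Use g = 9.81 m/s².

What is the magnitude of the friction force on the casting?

Perpendicular to the surface, N = m g cos θ = 100·9.81·cos 35° = 803.6 N.
For equilibrium along the incline the friction force must supply f = m g sin θ − P = 562.7 − 654 = -91.32 N (positive meaning up-slope).
The static-friction ceiling is μ_s N = 0.23 × 803.6 = 184.8 N.
Since |-91.32| ≤ 184.8 N, the casting remains in static equilibrium and friction takes exactly the required value.

f ≈ 91.3 N (down the incline)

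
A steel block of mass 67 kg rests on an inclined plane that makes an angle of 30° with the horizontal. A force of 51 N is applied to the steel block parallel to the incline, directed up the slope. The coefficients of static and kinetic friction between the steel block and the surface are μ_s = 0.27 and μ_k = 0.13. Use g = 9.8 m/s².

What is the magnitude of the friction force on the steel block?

The normal reaction is N = m g cos θ = 568.6 N.
Parallel to the incline, ΣF = 0 gives f = m g sin θ − P = 328.3 − 51 = 277.3 N (up-slope positive).
Static friction can supply at most μ_s N = 153.5 N.
Since |277.3| > 153.5 N, static friction cannot hold it; the steel block slides down the incline and kinetic friction applies: f = μ_k N = 0.13 × 568.6 = 73.9 N.

f ≈ 73.9 N (up the incline)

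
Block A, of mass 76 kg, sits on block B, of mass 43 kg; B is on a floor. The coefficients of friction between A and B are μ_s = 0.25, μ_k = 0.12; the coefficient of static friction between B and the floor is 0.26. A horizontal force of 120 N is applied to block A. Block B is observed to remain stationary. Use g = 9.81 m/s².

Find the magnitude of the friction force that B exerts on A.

Between the blocks, N₁ = m_A g = 745.6 N.
So the A–B interface can sustain at most μ_s N₁ = 186.4 N of static friction.
Since P = 120 N ≤ 186.4 N, A does not slip on B; friction on A equals P = 120 N.
By Newton's third law B feels 120 N forward from A. With B stationary, the floor's static friction on B balances it: f₂ = 120 N (well within μ_s(m_A+m_B)g = 303.5 N).

f ≈ 120 N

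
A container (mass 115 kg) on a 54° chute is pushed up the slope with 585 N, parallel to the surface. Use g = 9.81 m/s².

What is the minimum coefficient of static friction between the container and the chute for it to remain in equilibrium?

N = m g cos θ = 663.1 N.
Friction must make up the shortfall along the incline: f = m g sin θ − P = 912.7 − 585 = 327.7 N.
At the threshold f = μ_s N, so μ_s,min = 327.7/663.1 = 0.494.

μ_s,min ≈ 0.494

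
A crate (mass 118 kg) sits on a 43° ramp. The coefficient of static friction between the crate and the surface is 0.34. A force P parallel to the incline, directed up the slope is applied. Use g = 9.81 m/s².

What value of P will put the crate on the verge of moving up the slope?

At impending motion up the slope, friction acts down-slope at its limit: f = μ_s N.
P is parallel to the surface, so N = m g cos θ = 847 N.
Along the incline: P = m g sin θ + μ_s N = 789 + 0.34×847 = 1080 N.

P ≈ 1080 N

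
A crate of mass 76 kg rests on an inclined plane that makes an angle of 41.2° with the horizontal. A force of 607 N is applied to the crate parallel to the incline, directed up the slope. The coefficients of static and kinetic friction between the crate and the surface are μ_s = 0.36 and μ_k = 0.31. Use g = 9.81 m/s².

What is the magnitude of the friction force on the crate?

f ≈ 116 N (down the incline)

Normal force: N = m g cos θ = 76 × 9.81 × cos 41.2° = 561 N.
For equilibrium along the incline the friction force must supply f = m g sin θ − P = 491.1 − 607 = -115.9 N (positive meaning up-slope).
The static-friction ceiling is μ_s N = 0.36 × 561 = 201.9 N.
Since |-115.9| ≤ 201.9 N, the crate remains in static equilibrium and friction takes exactly the required value.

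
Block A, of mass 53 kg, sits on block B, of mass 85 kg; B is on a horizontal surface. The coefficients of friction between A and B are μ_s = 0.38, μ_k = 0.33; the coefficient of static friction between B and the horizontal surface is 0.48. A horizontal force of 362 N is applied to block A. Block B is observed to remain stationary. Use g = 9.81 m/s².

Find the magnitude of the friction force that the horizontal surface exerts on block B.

The normal force B exerts on A is simply A's weight, N₁ = 519.9 N.
Maximum static friction on A from B: μ_s N₁ = 0.38×519.9 = 197.6 N.
Since P = 362 N > 197.6 N, A slides on B; the A–B friction is kinetic: f₁ = μ_k N₁ = 0.33×519.9 = 172 N.
B experiences an equal 172 N forward from A (third law). B is in equilibrium, so the floor supplies f₂ = 172 N of static friction (limit μ_s(m_A+m_B)g = 649.8 N, not exceeded).

f ≈ 172 N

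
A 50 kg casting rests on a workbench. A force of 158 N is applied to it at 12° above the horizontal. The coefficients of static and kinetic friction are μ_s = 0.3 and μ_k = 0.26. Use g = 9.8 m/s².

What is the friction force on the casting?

f ≈ 119 N

N = m g − P sin α = 490 − 158×sin 12° = 457.1 N.
For equilibrium, f = P cos α = 158×cos 12° = 154.5 N.
μ_s N = 0.3 × 457.1 = 137.1 N.
The required friction exceeds μ_s N, so the casting moves and f = μ_k N = 119 N.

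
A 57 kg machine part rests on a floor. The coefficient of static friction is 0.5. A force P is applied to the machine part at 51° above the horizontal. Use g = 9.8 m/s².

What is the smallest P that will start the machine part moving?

N = m g − P sin α (the pull lifts the machine part).
At impending slip, P cos α = μ_s N = μ_s (m g − P sin α).
Solving: P (cos α + μ_s sin α) = μ_s m g → P = 0.5×559/(cos 51° + 0.5 sin 51°) = 279/1.018 = 274 N.

P ≈ 274 N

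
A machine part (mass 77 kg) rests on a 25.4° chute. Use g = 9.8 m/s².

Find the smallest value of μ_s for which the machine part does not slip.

At the slip threshold m g sin θ = μ_s m g cos θ, so μ_s,min = tan θ.
μ_s,min = tan 25.4° = 0.475.

μ_s,min ≈ 0.475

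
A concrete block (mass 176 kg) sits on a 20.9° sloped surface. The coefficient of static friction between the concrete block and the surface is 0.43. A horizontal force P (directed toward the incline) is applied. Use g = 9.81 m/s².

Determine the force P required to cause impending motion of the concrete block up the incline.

At impending motion up the slope, friction acts down-slope at its limit: f = μ_s N.
Perpendicular to the incline: N = m g cos θ + P sin θ.
Along the incline: P cos θ = m g sin θ + μ_s N = m g sin θ + μ_s (m g cos θ + P sin θ).
Solving, P (cos θ − μ_s sin θ) = m g (sin θ + μ_s cos θ), so P = 176×9.81×(sin 20.9° + 0.43 cos 20.9°)/(cos 20.9° − 0.43 sin 20.9°) = 1730×0.7584/0.7808 = 1680 N.

P ≈ 1680 N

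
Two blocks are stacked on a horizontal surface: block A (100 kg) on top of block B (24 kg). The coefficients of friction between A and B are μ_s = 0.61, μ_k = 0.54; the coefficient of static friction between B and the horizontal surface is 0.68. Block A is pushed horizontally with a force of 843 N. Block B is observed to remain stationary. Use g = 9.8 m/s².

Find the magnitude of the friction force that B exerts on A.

f ≈ 529 N

The normal force B exerts on A is simply A's weight, N₁ = 980 N.
So the A–B interface can sustain at most μ_s N₁ = 597.8 N of static friction.
Since P = 843 N > 597.8 N, A slides on B; the A–B friction is kinetic: f₁ = μ_k N₁ = 0.54×980 = 529 N.
By Newton's third law B feels 529 N forward from A. With B stationary, the floor's static friction on B balances it: f₂ = 529 N (well within μ_s(m_A+m_B)g = 826.3 N).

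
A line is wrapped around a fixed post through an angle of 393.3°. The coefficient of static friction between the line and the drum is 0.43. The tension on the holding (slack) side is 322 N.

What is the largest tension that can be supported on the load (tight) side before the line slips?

T_max ≈ 6160 N

At impending slip the capstan equation gives T₂/T₁ = e^{μβ} with β in radians.
β = 393.3° × π/180 = 6.864 rad.
e^{μβ} = e^{0.43×6.864} = 19.14.
T₂ = T₁ · e^{μβ} = 322 × 19.14 = 6160 N.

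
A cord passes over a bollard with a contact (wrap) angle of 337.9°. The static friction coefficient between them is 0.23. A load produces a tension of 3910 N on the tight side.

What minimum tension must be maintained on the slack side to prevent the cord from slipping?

Capstan equation at impending slip: T_tight/T_slack = e^{μβ}.
β = 337.9° = 5.897 rad; e^{μβ} = e^{0.23×5.897} = 3.882.
T_slack = T_tight / e^{μβ} = 3910 / 3.882 = 1010 N.

T_min ≈ 1010 N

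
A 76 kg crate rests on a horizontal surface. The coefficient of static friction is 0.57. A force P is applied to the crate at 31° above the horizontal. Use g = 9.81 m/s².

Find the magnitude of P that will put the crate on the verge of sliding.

P ≈ 369 N

N = m g − P sin α (the pull lifts the crate).
At impending slip, P cos α = μ_s N = μ_s (m g − P sin α).
Solving: P (cos α + μ_s sin α) = μ_s m g → P = 0.57×746/(cos 31° + 0.57 sin 31°) = 425/1.151 = 369 N.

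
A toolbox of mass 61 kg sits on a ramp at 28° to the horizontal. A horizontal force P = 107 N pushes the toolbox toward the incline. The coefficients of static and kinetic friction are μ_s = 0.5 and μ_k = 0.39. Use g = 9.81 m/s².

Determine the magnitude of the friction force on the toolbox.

f ≈ 186 N (up the incline)

The horizontal push has a component P sin θ into the surface, so N = m g cos θ + P sin θ = 528.4 + 50.23 = 578.6 N.
Parallel to the incline: P cos θ − m g sin θ = 94.48 − 280.9 = -186.5 N; the friction needed to balance this is 186.5 N acting up the slope.
Maximum static friction: μ_s N = 0.5 × 578.6 = 289.3 N.
Since 186.5 N is within the 289.3 N limit, the toolbox stays put and friction is exactly 186 N.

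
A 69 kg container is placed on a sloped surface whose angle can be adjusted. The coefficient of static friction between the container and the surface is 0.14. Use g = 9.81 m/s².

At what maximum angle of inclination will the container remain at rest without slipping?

At the slip threshold, m g sin θ = μ_s · m g cos θ, so tan θ = μ_s.
θ_max = arctan(0.14) = 7.97°.

θ_max ≈ 7.97°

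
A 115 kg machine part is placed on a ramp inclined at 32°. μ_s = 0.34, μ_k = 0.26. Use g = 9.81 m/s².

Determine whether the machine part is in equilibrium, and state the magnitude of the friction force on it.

f ≈ 249 N

N = m g cos θ = 957 N.
Down-slope weight component: m g sin θ = 598 N.
μ_s N = 325 N.
598 > 325 N, so it slides; kinetic friction f = μ_k N = 0.26×957 = 249 N.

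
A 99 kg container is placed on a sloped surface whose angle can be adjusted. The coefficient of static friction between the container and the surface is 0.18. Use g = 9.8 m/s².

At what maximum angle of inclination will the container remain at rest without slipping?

At the slip threshold, m g sin θ = μ_s · m g cos θ, so tan θ = μ_s.
θ_max = arctan(0.18) = 10.2°.

θ_max ≈ 10.2°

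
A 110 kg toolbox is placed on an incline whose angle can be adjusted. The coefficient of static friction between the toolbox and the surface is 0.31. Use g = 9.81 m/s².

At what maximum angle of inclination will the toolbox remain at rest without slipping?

θ_max ≈ 17.2°

At the slip threshold, m g sin θ = μ_s · m g cos θ, so tan θ = μ_s.
θ_max = arctan(0.31) = 17.2°.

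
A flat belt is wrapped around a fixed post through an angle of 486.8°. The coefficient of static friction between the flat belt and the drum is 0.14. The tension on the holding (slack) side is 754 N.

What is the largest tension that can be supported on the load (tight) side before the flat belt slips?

T_max ≈ 2480 N

At impending slip the capstan equation gives T₂/T₁ = e^{μβ} with β in radians.
β = 486.8° × π/180 = 8.496 rad.
e^{μβ} = e^{0.14×8.496} = 3.285.
T₂ = T₁ · e^{μβ} = 754 × 3.285 = 2480 N.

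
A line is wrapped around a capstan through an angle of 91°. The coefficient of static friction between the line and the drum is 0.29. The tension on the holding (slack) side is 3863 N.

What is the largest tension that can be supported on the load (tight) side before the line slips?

T_max ≈ 6120 N

At impending slip the capstan equation gives T₂/T₁ = e^{μβ} with β in radians.
β = 91° × π/180 = 1.588 rad.
e^{μβ} = e^{0.29×1.588} = 1.585.
T₂ = T₁ · e^{μβ} = 3863 × 1.585 = 6120 N.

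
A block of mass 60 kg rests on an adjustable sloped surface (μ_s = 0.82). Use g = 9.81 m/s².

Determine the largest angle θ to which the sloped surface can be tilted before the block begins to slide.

θ_max ≈ 39.4°

At the slip threshold, m g sin θ = μ_s · m g cos θ, so tan θ = μ_s.
θ_max = arctan(0.82) = 39.4°.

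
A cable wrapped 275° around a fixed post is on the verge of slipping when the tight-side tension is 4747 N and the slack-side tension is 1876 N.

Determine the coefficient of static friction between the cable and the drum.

μ ≈ 0.193

T₂/T₁ = e^{μβ} → μ = ln(T₂/T₁)/β.
β = 275° = 4.8 rad.
μ = ln(4747/1876)/4.8 = ln(2.53)/4.8 = 0.193.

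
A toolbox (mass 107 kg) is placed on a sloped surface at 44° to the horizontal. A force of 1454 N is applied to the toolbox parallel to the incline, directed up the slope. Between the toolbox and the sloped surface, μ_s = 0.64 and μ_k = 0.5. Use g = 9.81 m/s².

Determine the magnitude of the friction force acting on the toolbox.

f ≈ 378 N (down the incline)

Normal force: N = m g cos θ = 107 × 9.81 × cos 44° = 755.1 N.
For equilibrium along the incline the friction force must supply f = m g sin θ − P = 729.2 − 1454 = -724.8 N (positive meaning up-slope).
Maximum static friction available: μ_s N = 0.64 × 755.1 = 483.2 N.
|-724.8| exceeds 483.2 N, so the toolbox slips up-slope; friction is kinetic, f = μ_k N = 0.5×755.1 = 378 N.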